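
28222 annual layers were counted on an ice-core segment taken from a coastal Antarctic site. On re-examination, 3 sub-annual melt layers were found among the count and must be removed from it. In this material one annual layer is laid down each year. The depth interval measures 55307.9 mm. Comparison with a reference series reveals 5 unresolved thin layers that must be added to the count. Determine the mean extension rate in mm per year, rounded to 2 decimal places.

1.96 mm per year

Correcting the raw count gives 28222 − 3 + 5 = 28224 true annual layers.
Extension rate ≈ 55307.9 / 28224 = 1.96 mm per year.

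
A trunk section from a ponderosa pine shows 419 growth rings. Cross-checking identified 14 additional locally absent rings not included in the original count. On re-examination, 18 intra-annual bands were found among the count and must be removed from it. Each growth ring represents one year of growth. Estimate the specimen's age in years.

True growth ring count = 419 − 18 + 14 = 415.
At one growth ring per year, that is 415 years.

415 years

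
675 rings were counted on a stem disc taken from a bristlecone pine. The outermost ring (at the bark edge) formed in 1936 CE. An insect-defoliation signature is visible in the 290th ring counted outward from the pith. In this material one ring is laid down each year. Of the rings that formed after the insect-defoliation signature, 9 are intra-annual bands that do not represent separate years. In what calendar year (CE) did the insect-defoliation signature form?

1560 CE

675 − 290 = 385 rings lie beyond the insect-defoliation signature toward the bark edge.
Excluding 9 false rings: 385 − 9 = 376.
1936 − 376 = 1560 CE.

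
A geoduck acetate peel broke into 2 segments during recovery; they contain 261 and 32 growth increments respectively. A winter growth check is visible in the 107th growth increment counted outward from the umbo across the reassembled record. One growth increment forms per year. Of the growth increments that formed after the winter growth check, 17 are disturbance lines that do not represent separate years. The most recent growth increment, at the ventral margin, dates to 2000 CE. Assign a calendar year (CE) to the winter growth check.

1831 CE

Total growth increments = 261 + 32 = 293.
Between growth increment 107 and the ventral margin there are 293 − 107 = 186 growth increments.
186 − 17 false = 169 true growth increments after the winter growth check.
Counting back 169 years from 2000 CE places the winter growth check in 2000 − 169 = 1831 CE.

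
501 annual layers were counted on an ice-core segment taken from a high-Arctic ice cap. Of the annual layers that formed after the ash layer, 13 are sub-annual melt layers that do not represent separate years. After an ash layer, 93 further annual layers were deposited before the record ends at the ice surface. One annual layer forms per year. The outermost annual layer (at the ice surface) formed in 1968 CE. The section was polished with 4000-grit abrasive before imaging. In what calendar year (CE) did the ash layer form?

1888 CE

93 annual layers post-date the ash layer.
Excluding 13 false annual layers: 93 − 13 = 80.
The annual layer at the ice surface is 1968 CE, so the ash layer dates to 1968 − 80 = 1888 CE.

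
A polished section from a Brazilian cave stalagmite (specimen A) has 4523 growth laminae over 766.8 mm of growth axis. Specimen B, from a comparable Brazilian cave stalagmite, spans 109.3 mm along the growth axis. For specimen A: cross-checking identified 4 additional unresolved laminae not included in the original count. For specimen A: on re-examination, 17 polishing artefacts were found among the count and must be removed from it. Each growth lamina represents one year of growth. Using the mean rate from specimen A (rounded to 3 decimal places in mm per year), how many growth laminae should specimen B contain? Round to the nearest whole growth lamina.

Specimen A: adjusted count: 4523 − 17 + 4 = 4510 growth laminae.
A: Mean rate = 766.8 mm / 4510 years ≈ 0.170 mm/yr.
Specimen B: 109.3 mm / 0.170 mm per year = 642.94 years ≈ 643 growth laminae.

643 growth laminae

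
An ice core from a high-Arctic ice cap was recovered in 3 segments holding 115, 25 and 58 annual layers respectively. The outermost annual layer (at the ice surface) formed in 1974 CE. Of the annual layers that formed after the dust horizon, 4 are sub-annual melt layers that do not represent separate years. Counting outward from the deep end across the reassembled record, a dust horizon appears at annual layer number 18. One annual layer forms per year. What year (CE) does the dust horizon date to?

1798 CE

Total annual layers = 115 + 25 + 58 = 198.
Between annual layer 18 and the ice surface there are 198 − 18 = 180 annual layers.
Excluding 4 false annual layers: 180 − 4 = 176.
Counting back 176 years from 1974 CE places the dust horizon in 1974 − 176 = 1798 CE.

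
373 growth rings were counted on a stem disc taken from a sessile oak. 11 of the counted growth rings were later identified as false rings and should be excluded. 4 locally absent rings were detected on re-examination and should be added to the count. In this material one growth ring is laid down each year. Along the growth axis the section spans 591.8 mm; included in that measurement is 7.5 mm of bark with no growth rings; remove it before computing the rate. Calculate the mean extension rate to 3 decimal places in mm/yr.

1.596 mm/yr

Adjusted count: 373 − 11 + 4 = 366 growth rings.
The growth record spans 591.8 − 7.5 = 584.3 mm.
Extension rate ≈ 584.3 / 366 = 1.596 mm/yr.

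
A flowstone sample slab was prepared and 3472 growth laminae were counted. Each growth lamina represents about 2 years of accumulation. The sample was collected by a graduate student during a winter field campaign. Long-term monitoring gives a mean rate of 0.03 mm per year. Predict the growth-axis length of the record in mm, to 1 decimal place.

3472 growth laminae at 2 years each span 3472 × 2 = 6944 years.
6944 years at 0.03 mm/year gives 0.03 × 6944 = 208.3 mm.

208.3 mm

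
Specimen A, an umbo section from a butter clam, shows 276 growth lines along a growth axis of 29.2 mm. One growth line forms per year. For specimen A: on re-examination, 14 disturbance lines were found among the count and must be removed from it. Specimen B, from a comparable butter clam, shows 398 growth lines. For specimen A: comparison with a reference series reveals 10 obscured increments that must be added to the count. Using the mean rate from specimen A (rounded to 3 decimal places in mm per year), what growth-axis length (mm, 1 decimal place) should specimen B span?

Specimen A: true growth line count = 276 − 14 + 10 = 272.
A: Mean rate = 29.2 mm / 272 years ≈ 0.107 mm per year.
B's length ≈ 0.107 × 398 = 42.6 mm.

42.6 mm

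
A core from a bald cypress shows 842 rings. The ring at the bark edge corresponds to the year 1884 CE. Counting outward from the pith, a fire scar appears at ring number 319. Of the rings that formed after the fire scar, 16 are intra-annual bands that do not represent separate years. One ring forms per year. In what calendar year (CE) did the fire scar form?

1377 CE

The fire scar sits at ring 319 from the pith, so 842 − 319 = 523 rings formed after it.
523 − 16 false = 507 true rings after the fire scar.
Counting back 507 years from 1884 CE places the fire scar in 1884 − 507 = 1377 CE.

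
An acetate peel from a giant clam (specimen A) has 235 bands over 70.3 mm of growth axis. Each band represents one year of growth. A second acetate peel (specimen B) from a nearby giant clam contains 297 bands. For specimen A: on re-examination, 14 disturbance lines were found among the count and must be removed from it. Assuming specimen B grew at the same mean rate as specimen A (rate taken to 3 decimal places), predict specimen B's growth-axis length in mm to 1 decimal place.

Specimen A: correcting the raw count gives 235 − 14 = 221 true bands.
A: Extension rate ≈ 70.3 / 221 = 0.318 mm/yr.
For B, 0.318 mm/year × 297 years = 94.4 mm.

94.4 mm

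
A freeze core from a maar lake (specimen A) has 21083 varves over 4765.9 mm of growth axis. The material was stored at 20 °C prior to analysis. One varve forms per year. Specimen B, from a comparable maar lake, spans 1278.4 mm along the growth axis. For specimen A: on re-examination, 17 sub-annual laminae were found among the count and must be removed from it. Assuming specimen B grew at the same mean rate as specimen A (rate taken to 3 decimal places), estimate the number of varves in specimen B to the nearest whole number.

5657 varves

Specimen A: after corrections the count is 21083 − 17 = 21066 varves.
A: Extension rate ≈ 4765.9 / 21066 = 0.226 mm/year.
For B, 1278.4 / 0.226 = 5656.64 years ≈ 5657 varves.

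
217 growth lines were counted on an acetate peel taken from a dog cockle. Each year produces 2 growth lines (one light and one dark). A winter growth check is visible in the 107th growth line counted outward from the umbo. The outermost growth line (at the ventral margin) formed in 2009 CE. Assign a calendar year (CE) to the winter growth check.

1954 CE

Between growth line 107 and the ventral margin there are 217 − 107 = 110 growth lines.
110 growth lines at 2 per year is 110 / 2 = 55 years.
The growth line at the ventral margin is 2009 CE, so the winter growth check dates to 2009 − 55 = 1954 CE.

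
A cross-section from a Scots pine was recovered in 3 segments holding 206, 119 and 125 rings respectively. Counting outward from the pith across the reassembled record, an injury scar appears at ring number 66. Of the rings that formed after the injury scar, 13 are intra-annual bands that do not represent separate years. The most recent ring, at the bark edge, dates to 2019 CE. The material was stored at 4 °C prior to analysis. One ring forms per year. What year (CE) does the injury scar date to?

Total rings = 206 + 119 + 125 = 450.
450 − 66 = 384 rings lie beyond the injury scar toward the bark edge.
Removing the 13 false rings leaves 384 − 13 = 371 true rings beyond the injury scar.
The ring at the bark edge is 2019 CE, so the injury scar dates to 2019 − 371 = 1648 CE.

1648 CE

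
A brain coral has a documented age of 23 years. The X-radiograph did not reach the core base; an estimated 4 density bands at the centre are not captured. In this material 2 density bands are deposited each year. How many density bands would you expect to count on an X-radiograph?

42 density bands

With 2 density bands per year, 23 years would produce 23 × 2 = 46 density bands.
Less the 4 uncaptured density bands: 46 − 4 = 42.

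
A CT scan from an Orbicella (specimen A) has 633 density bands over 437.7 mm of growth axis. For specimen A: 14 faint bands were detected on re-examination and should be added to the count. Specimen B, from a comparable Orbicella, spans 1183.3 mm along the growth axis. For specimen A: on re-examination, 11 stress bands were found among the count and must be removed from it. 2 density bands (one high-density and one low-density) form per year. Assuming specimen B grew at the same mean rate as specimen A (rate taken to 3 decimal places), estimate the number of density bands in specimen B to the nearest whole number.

Specimen A: correcting the raw count gives 633 − 11 + 14 = 636 true density bands.
Specimen A: dividing by 2 density bands per year: 636 / 2 = 318 years.
A: 437.7 mm over 318 years gives 437.7 / 318 ≈ 1.376 mm/year.
B spans 1183.3 / 1.376 = 859.96 years; at 2 density bands per year that is 859.96 × 2 ≈ 1720 density bands.

1720 density bands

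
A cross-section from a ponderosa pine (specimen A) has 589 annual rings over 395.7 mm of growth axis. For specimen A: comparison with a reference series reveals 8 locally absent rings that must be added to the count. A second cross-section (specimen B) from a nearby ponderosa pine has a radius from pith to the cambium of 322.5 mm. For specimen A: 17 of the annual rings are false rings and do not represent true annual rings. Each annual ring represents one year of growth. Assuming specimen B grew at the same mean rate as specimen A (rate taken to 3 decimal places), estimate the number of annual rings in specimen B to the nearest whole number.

473 annual rings

Specimen A: adjusted count: 589 − 17 + 8 = 580 annual rings.
A: 395.7 mm over 580 years gives 395.7 / 580 ≈ 0.682 mm/year.
For B, 322.5 / 0.682 = 472.87 years ≈ 473 annual rings.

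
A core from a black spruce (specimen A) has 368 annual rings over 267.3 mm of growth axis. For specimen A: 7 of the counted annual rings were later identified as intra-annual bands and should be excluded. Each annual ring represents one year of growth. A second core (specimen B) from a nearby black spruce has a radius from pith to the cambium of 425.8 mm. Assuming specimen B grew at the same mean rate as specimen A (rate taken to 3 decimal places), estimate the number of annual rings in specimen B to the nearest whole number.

Specimen A: adjusted count: 368 − 7 = 361 annual rings.
A: Extension rate ≈ 267.3 / 361 = 0.740 mm/year.
For B, 425.8 / 0.740 = 575.41 years ≈ 575 annual rings.

575 annual rings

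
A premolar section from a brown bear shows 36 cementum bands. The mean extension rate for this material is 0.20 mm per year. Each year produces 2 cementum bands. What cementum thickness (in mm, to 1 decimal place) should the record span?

With 2 cementum bands per year, 36 / 2 = 18 years.
Predicted length = 0.20 mm/year × 18 years = 3.6 mm.

3.6 mm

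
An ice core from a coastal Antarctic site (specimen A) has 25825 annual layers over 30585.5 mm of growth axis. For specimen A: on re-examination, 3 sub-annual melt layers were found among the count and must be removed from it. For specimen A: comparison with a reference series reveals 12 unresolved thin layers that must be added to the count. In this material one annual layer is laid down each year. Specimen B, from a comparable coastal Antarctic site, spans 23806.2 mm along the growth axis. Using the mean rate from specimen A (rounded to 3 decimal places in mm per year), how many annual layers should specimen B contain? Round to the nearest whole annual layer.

Specimen A: adjusted count: 25825 − 3 + 12 = 25834 annual layers.
A: Extension rate ≈ 30585.5 / 25834 = 1.184 mm per year.
Specimen B: 23806.2 mm / 1.184 mm per year = 20106.59 years ≈ 20107 annual layers.

20107 annual layers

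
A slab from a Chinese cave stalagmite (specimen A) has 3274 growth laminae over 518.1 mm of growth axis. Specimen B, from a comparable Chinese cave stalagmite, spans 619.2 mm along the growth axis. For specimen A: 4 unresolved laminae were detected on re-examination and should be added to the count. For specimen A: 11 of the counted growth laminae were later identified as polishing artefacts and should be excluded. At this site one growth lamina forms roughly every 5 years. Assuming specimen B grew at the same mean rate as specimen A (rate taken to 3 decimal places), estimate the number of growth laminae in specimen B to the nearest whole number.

Specimen A: correcting the raw count gives 3274 − 11 + 4 = 3267 true growth laminae.
Specimen A: multiplying by 5 years per growth lamina: 3267 × 5 = 16335 years.
A: 518.1 mm over 16335 years gives 518.1 / 16335 ≈ 0.032 mm/yr.
B spans 619.2 / 0.032 = 19350.00 years; at 5 years per growth lamina that is 19350.00 / 5 ≈ 3870 growth laminae.

3870 growth laminae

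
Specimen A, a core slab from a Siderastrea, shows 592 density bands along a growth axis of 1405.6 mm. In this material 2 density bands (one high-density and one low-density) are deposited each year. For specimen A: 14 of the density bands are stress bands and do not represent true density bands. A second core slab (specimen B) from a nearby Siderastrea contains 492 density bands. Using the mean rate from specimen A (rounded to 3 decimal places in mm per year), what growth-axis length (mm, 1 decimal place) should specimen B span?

1196.5 mm

Specimen A: true density band count = 592 − 14 = 578.
Specimen A: dividing by 2 density bands per year: 578 / 2 = 289 years.
A: Extension rate ≈ 1405.6 / 289 = 4.864 mm/yr.
Specimen B: dividing by 2 density bands per year: 492 / 2 = 246 years. For B, 4.864 mm/year × 246 years = 1196.5 mm.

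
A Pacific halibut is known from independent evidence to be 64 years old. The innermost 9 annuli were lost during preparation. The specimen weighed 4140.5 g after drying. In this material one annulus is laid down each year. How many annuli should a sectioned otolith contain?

At one annulus per year, 64 years correspond to 64 annuli.
64 − 9 missed = 55 annuli expected in the prepared section.

55 annuli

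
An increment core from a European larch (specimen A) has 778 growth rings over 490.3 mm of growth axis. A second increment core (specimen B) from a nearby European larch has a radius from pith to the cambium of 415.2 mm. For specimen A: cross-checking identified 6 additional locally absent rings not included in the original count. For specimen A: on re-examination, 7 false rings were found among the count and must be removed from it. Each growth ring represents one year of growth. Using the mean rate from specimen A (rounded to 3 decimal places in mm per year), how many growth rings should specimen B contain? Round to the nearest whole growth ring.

Specimen A: true growth ring count = 778 − 7 + 6 = 777.
A: 490.3 mm over 777 years gives 490.3 / 777 ≈ 0.631 mm/year.
B spans 415.2 / 0.631 = 658.00 years ≈ 658 growth rings.

658 growth rings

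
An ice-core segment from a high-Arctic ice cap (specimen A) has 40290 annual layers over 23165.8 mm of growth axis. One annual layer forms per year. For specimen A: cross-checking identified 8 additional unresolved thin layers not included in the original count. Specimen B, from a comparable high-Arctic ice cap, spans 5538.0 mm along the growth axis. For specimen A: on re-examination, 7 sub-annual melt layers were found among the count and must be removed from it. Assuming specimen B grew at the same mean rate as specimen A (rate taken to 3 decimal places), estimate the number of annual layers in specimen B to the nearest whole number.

9631 annual layers

Specimen A: correcting the raw count gives 40290 − 7 + 8 = 40291 true annual layers.
A: Mean rate = 23165.8 mm / 40291 years ≈ 0.575 mm per year.
Specimen B: 5538.0 mm / 0.575 mm per year = 9631.30 years ≈ 9631 annual layers.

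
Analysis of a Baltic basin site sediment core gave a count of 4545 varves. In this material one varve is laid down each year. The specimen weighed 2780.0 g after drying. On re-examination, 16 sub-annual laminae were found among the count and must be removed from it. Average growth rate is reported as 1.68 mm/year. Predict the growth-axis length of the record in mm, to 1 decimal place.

Correcting the raw count gives 4545 − 16 = 4529 true varves.
Predicted length = 1.68 mm/year × 4529 years = 7608.7 mm.

7608.7 mm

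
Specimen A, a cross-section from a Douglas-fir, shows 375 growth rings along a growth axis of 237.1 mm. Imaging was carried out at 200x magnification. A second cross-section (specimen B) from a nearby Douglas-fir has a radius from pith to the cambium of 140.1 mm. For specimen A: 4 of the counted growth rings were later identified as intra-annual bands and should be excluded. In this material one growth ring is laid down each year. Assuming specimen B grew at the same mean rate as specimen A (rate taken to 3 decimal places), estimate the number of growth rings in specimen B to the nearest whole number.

Specimen A: adjusted count: 375 − 4 = 371 growth rings.
A: Mean rate = 237.1 mm / 371 years ≈ 0.639 mm per year.
B spans 140.1 / 0.639 = 219.25 years ≈ 219 growth rings.

219 growth rings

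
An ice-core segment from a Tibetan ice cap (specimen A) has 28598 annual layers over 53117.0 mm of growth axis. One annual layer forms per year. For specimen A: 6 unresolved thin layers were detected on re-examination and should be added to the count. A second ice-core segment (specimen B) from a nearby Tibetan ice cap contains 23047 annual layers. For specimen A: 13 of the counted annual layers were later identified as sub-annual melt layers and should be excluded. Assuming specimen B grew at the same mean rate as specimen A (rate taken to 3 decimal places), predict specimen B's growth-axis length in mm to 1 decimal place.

Specimen A: after corrections the count is 28598 − 13 + 6 = 28591 annual layers.
A: Extension rate ≈ 53117.0 / 28591 = 1.858 mm/year.
Length of B = 1.858 × 23047 = 42821.3 mm.

42821.3 mm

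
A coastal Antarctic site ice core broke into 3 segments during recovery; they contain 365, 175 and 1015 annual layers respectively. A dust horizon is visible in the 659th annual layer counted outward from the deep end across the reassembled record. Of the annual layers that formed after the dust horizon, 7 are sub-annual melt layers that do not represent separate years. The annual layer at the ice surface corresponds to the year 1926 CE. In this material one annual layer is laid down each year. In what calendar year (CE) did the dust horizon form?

Total annual layers = 365 + 175 + 1015 = 1555.
The dust horizon sits at annual layer 659 from the deep end, so 1555 − 659 = 896 annual layers formed after it.
896 − 7 false = 889 true annual layers after the dust horizon.
Counting back 889 years from 1926 CE places the dust horizon in 1926 − 889 = 1037 CE.

1037 CE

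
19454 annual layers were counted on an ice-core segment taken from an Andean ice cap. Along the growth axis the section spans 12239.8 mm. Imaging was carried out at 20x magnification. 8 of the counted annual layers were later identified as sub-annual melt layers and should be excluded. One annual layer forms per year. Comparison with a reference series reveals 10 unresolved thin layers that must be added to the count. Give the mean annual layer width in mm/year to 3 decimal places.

Correcting the raw count gives 19454 − 8 + 10 = 19456 true annual layers.
12239.8 mm over 19456 years gives 12239.8 / 19456 ≈ 0.629 mm/year.

0.629 mm/year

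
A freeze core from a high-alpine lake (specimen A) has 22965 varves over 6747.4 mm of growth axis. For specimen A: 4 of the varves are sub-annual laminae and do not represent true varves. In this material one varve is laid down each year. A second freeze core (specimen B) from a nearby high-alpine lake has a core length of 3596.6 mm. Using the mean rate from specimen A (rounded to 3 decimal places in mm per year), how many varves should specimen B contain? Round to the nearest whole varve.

Specimen A: true varve count = 22965 − 4 = 22961.
A: Extension rate ≈ 6747.4 / 22961 = 0.294 mm/year.
Specimen B: 3596.6 mm / 0.294 mm per year = 12233.33 years ≈ 12233 varves.

12233 varves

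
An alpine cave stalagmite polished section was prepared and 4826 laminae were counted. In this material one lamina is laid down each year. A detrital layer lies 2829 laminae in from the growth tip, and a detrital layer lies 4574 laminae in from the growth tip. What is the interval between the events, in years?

1745 years

Separation: 4574 − 2829 = 1745 laminae.
At one lamina per year, 1745 years elapsed between them.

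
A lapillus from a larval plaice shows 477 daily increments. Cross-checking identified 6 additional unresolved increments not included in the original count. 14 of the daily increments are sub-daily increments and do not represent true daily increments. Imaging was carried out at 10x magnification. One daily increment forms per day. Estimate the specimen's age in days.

After corrections the count is 477 − 14 + 6 = 469 daily increments.
With a one-to-one daily increment periodicity this is 469 days.

469 d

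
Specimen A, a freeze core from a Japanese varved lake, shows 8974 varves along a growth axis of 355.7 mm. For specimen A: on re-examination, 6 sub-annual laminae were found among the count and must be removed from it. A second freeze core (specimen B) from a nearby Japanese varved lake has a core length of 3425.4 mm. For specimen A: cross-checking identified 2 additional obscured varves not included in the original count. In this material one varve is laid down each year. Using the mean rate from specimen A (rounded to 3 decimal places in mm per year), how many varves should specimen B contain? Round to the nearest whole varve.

85635 varves

Specimen A: adjusted count: 8974 − 6 + 2 = 8970 varves.
A: Mean rate = 355.7 mm / 8970 years ≈ 0.040 mm per year.
B spans 3425.4 / 0.040 = 85635.00 years ≈ 85635 varves.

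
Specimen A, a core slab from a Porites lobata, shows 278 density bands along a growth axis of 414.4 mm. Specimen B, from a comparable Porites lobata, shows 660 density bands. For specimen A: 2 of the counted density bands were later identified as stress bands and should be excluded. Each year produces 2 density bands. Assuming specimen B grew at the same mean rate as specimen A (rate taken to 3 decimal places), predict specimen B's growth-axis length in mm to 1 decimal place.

991.0 mm

Specimen A: correcting the raw count gives 278 − 2 = 276 true density bands.
Specimen A: dividing by 2 density bands per year: 276 / 2 = 138 years.
A: Extension rate ≈ 414.4 / 138 = 3.003 mm/yr.
Specimen B: dividing by 2 density bands per year: 660 / 2 = 330 years. B's length ≈ 3.003 × 330 = 991.0 mm.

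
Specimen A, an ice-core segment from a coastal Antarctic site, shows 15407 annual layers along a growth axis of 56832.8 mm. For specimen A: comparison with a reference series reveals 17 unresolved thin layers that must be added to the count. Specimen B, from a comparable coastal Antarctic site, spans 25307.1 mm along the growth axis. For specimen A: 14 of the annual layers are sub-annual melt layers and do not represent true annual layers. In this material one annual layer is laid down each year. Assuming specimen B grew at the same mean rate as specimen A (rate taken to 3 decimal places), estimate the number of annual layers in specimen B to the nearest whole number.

6862 annual layers

Specimen A: correcting the raw count gives 15407 − 14 + 17 = 15410 true annual layers.
A: Mean rate = 56832.8 mm / 15410 years ≈ 3.688 mm/yr.
For B, 25307.1 / 3.688 = 6862.01 years ≈ 6862 annual layers.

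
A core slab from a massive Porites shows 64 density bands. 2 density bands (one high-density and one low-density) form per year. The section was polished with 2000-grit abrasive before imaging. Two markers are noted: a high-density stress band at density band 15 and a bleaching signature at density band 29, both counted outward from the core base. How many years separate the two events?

Separation: 29 − 15 = 14 density bands.
Dividing by 2 density bands per year: 14 / 2 = 7 years.

7 yr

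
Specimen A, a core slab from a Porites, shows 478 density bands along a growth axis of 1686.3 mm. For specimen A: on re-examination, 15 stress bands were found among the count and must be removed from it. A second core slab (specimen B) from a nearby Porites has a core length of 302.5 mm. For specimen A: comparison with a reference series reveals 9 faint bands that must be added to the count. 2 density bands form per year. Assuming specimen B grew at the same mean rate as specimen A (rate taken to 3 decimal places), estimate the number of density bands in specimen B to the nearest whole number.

85 density bands

Specimen A: after corrections the count is 478 − 15 + 9 = 472 density bands.
Specimen A: 472 density bands at 2 per year is 472 / 2 = 236 years.
A: 1686.3 mm over 236 years gives 1686.3 / 236 ≈ 7.145 mm/year.
Specimen B: 302.5 mm / 7.145 mm per year = 42.34 years; at 2 density bands per year that is 42.34 × 2 ≈ 85 density bands.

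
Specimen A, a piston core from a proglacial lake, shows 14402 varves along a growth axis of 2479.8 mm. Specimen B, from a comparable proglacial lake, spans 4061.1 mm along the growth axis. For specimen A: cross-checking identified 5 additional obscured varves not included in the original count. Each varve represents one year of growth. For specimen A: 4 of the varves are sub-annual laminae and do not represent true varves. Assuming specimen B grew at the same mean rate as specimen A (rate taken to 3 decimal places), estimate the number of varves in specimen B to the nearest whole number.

23611 varves

Specimen A: true varve count = 14402 − 4 + 5 = 14403.
A: Mean rate = 2479.8 mm / 14403 years ≈ 0.172 mm/year.
Specimen B: 4061.1 mm / 0.172 mm per year = 23611.05 years ≈ 23611 varves.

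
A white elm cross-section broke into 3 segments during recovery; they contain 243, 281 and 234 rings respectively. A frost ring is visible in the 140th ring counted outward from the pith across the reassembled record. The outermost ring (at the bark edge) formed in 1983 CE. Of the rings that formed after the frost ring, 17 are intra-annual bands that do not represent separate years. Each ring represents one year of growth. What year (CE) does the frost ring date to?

1382 CE

Total rings = 243 + 281 + 234 = 758.
758 − 140 = 618 rings lie beyond the frost ring toward the bark edge.
Removing the 17 false rings leaves 618 − 17 = 601 true rings beyond the frost ring.
The ring at the bark edge is 1983 CE, so the frost ring dates to 1983 − 601 = 1382 CE.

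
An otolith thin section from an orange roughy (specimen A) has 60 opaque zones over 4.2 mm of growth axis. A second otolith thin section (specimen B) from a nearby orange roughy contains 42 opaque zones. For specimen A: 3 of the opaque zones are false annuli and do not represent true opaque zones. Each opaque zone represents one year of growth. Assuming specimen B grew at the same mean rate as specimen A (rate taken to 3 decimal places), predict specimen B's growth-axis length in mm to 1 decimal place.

3.1 mm

Specimen A: correcting the raw count gives 60 − 3 = 57 true opaque zones.
A: Extension rate ≈ 4.2 / 57 = 0.074 mm/year.
For B, 0.074 mm/year × 42 years = 3.1 mm.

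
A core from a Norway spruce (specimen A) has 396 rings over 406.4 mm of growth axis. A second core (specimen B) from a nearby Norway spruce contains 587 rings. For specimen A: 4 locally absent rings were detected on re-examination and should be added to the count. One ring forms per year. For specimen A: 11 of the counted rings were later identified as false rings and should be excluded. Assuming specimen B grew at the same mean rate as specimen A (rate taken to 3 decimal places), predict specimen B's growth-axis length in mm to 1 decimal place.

Specimen A: correcting the raw count gives 396 − 11 + 4 = 389 true rings.
A: Mean rate = 406.4 mm / 389 years ≈ 1.045 mm/year.
For B, 1.045 mm/year × 587 years = 613.4 mm.

613.4 mm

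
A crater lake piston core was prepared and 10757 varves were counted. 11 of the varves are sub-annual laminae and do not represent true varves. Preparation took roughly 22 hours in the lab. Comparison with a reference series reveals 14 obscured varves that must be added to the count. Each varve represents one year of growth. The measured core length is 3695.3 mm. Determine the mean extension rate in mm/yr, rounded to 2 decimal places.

0.34 mm/yr

Correcting the raw count gives 10757 − 11 + 14 = 10760 true varves.
Extension rate ≈ 3695.3 / 10760 = 0.34 mm/yr.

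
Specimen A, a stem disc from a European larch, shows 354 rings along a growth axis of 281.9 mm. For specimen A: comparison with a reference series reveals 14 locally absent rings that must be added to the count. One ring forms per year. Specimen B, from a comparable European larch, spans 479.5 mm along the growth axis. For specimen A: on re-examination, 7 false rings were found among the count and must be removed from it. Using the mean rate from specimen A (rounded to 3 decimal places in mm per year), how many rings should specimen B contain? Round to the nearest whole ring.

614 rings

Specimen A: true ring count = 354 − 7 + 14 = 361.
A: 281.9 mm over 361 years gives 281.9 / 361 ≈ 0.781 mm/yr.
B spans 479.5 / 0.781 = 613.96 years ≈ 614 rings.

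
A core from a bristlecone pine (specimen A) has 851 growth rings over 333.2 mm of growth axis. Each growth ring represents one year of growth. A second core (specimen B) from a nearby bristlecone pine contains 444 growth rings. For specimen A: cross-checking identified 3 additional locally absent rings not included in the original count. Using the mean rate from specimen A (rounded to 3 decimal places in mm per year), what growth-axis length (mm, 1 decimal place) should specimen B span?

173.2 mm

Specimen A: after corrections the count is 851 + 3 = 854 growth rings.
A: Mean rate = 333.2 mm / 854 years ≈ 0.390 mm/year.
For B, 0.390 mm/year × 444 years = 173.2 mm.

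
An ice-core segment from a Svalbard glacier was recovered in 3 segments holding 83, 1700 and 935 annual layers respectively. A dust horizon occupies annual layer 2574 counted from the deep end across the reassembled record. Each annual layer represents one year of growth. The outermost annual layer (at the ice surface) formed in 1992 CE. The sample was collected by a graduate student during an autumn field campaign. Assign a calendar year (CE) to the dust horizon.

1848 CE

Total annual layers = 83 + 1700 + 935 = 2718.
2718 − 2574 = 144 annual layers lie beyond the dust horizon toward the ice surface.
Counting back 144 years from 1992 CE places the dust horizon in 1992 − 144 = 1848 CE.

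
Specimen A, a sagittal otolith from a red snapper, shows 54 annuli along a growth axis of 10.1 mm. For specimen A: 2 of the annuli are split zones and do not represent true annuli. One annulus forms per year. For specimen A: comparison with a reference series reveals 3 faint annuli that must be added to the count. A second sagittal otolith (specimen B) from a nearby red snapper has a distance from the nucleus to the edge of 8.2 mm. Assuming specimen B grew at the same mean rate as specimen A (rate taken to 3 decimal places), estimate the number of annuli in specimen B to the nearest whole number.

Specimen A: correcting the raw count gives 54 − 2 + 3 = 55 true annuli.
A: Mean rate = 10.1 mm / 55 years ≈ 0.184 mm/yr.
B spans 8.2 / 0.184 = 44.57 years ≈ 45 annuli.

45 annuli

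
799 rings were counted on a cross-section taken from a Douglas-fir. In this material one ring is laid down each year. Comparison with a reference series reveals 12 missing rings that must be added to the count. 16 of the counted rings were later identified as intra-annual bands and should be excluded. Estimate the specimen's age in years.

Adjusted count: 799 − 16 + 12 = 795 rings.
With a one-to-one ring periodicity this is 795 years.

795 yr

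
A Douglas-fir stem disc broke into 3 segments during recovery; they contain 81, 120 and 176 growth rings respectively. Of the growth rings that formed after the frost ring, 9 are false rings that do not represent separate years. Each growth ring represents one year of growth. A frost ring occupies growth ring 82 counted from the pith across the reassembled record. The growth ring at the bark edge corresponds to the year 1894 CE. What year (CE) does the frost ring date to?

1608 CE

Total growth rings = 81 + 120 + 176 = 377.
The frost ring sits at growth ring 82 from the pith, so 377 − 82 = 295 growth rings formed after it.
Removing the 9 false growth rings leaves 295 − 9 = 286 true growth rings beyond the frost ring.
Counting back 286 years from 1894 CE places the frost ring in 1894 − 286 = 1608 CE.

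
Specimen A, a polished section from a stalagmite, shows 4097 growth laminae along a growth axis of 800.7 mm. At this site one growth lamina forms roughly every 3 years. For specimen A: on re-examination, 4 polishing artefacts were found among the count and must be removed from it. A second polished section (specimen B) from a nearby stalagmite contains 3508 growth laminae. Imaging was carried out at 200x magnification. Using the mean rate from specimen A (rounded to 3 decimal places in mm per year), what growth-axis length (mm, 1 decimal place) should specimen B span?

684.1 mm

Specimen A: after corrections the count is 4097 − 4 = 4093 growth laminae.
Specimen A: multiplying by 3 years per growth lamina: 4093 × 3 = 12279 years.
A: 800.7 mm over 12279 years gives 800.7 / 12279 ≈ 0.065 mm/year.
Specimen B: multiplying by 3 years per growth lamina: 3508 × 3 = 10524 years. For B, 0.065 mm/year × 10524 years = 684.1 mm.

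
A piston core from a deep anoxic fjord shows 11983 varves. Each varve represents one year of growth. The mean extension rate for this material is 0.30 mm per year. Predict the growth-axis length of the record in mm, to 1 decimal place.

11983 years of growth are recorded.
11983 years at 0.30 mm/year gives 0.30 × 11983 = 3594.9 mm.

3594.9 mm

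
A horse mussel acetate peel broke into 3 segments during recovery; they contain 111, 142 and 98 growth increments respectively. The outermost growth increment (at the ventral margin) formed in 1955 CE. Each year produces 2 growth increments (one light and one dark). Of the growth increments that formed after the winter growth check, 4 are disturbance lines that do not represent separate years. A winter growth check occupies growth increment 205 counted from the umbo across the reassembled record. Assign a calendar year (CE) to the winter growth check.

1884 CE

Total growth increments = 111 + 142 + 98 = 351.
The winter growth check sits at growth increment 205 from the umbo, so 351 − 205 = 146 growth increments formed after it.
Removing the 4 false growth increments leaves 146 − 4 = 142 true growth increments beyond the winter growth check.
With 2 growth increments per year, 142 / 2 = 71 years.
1955 − 71 = 1884 CE.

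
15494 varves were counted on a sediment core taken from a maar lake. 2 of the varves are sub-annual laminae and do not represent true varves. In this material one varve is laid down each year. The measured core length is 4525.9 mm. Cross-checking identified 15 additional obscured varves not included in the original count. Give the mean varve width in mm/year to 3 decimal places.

Correcting the raw count gives 15494 − 2 + 15 = 15507 true varves.
Mean rate = 4525.9 mm / 15507 years ≈ 0.292 mm/year.

0.292 mm/year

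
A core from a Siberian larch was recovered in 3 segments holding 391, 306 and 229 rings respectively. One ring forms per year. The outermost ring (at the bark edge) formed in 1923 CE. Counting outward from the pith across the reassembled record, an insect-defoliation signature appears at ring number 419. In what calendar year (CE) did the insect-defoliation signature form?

Total rings = 391 + 306 + 229 = 926.
Between ring 419 and the bark edge there are 926 − 419 = 507 rings.
Counting back 507 years from 1923 CE places the insect-defoliation signature in 1923 − 507 = 1416 CE.

1416 CE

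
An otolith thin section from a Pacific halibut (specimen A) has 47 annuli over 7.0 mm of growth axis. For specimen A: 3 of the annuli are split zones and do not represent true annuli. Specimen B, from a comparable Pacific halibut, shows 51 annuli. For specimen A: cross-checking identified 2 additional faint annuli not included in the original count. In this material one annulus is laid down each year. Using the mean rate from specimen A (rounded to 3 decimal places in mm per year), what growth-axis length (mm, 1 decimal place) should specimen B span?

Specimen A: adjusted count: 47 − 3 + 2 = 46 annuli.
A: 7.0 mm over 46 years gives 7.0 / 46 ≈ 0.152 mm/yr.
For B, 0.152 mm/year × 51 years = 7.8 mm.

7.8 mm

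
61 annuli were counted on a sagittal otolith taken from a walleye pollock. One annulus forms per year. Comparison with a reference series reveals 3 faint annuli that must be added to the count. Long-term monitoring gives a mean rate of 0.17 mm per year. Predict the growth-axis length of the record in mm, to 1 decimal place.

10.9 mm

Adjusted count: 61 + 3 = 64 annuli.
64 years at 0.17 mm/year gives 0.17 × 64 = 10.9 mm.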